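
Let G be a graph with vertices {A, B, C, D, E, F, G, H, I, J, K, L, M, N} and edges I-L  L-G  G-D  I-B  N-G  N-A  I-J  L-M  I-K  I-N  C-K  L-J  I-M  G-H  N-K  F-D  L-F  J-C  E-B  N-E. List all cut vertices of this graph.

G, N

Removing G increases the component count from 1 to 2, so G is a cut vertex.
Removing N increases the component count from 1 to 2, so N is a cut vertex.
By contrast removing B leaves 1 component; it is not a cut vertex. No other vertex is a cut vertex either.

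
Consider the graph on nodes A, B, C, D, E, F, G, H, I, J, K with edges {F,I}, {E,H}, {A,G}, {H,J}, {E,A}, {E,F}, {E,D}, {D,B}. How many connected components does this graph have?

3

K is isolated — a component by itself.
C is isolated — a component by itself.
Starting from A we can reach A, B, D, E, F, G, H, I, J. That is one component of size 9.
Total: 3 components.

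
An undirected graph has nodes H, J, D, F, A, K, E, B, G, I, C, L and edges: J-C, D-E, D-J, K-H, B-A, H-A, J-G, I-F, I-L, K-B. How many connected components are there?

Starting from F we can reach F, I, L. That is one component of size 3.
Starting from A we can reach A, B, H, K. That is one component of size 4.
Starting from C we can reach C, D, E, G, J. That is one component of size 5.
Total: 3 components.

3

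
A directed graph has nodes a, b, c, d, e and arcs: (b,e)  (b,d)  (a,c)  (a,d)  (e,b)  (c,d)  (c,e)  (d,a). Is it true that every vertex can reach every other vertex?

From e we can reach every vertex (a, b, c, d, e), and every vertex can reach e (a, b, c, d, e). So the whole graph is one strongly connected component.

Yes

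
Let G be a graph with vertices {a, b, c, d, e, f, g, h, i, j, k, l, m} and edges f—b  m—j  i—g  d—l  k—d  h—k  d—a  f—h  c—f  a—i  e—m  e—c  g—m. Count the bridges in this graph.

The edges on the cycle e-c-f-h-k-d-a-i-g-m-e are not bridges since each lies on that cycle.
But removing m—j disconnects m from j; removing l—d disconnects l from d; removing f—b disconnects f from b — these are bridges.
That makes 3 bridges.

3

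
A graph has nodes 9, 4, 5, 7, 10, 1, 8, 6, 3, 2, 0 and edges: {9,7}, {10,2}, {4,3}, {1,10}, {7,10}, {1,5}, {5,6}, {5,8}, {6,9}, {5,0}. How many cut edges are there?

4

The edges on the cycle 1-5-6-9-7-10-1 are not bridges since each lies on that cycle.
But removing 5–0 disconnects 5 from 0; removing 5–8 disconnects 5 from 8; removing 4–3 disconnects 4 from 3; removing 2–10 disconnects 2 from 10 — these are bridges.
That makes 4 bridges.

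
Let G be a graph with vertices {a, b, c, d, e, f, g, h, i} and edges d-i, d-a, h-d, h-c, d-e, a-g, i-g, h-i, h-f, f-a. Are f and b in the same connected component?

The component containing f is {a, c, d, e, f, g, h, i}, and b is not in it.

No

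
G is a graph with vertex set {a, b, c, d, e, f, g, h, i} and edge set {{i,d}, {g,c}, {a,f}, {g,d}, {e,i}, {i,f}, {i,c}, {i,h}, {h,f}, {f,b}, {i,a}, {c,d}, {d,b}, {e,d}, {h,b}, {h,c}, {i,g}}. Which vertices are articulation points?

Removing d, for instance, still leaves 1 component. No single vertex removal increases the component count — the graph has no articulation points.

none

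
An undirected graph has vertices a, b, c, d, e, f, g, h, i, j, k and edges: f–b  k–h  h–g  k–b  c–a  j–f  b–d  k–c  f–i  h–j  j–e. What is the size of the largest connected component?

Starting from a we can reach a, b, c, d, e, f, g, h, i, j, k. That is one component of size 11.
The largest has 11 vertices.

11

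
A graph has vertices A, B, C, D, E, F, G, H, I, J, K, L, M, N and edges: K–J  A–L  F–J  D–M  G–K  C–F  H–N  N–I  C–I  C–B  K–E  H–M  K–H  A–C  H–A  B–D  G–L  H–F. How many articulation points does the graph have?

Removing K increases the component count from 1 to 2, so K is a cut vertex.
By contrast removing J leaves 1 component; it is not a cut vertex. No other vertex is a cut vertex either.

1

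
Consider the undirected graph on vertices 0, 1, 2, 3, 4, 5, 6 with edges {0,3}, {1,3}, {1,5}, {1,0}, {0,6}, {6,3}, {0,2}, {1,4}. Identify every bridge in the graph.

The edges on the cycle 0-6-3-0 are not bridges since each lies on that cycle.
But removing 5–1 disconnects 5 from 1; removing 2–0 disconnects 2 from 0; removing 4–1 disconnects 4 from 1 — these are bridges.

0-2, 1-4, 1-5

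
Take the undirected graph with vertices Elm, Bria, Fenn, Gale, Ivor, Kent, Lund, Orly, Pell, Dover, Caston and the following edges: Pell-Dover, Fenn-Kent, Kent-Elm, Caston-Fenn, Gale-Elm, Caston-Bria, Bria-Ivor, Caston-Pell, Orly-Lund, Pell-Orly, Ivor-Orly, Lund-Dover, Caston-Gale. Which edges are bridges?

none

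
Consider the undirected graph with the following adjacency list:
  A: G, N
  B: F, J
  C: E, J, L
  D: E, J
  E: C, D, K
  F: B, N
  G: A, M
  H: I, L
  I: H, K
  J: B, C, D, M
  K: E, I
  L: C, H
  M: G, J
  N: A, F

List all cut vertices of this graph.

Removing J increases the component count from 1 to 2, so J is a cut vertex.
By contrast removing K leaves 1 component; it is not a cut vertex. No other vertex is a cut vertex either.

J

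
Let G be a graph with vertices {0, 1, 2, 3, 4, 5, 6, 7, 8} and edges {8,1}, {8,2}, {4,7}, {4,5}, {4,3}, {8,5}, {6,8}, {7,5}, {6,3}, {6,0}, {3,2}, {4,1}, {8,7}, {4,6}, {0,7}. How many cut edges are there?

The edges on the cycle 6-0-7-8-6 are not bridges since each lies on that cycle.
Every edge lies on some cycle, so there are no bridges.

0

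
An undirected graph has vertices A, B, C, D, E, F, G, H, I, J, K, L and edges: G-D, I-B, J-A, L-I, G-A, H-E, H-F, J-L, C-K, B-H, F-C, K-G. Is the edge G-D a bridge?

Removing G-D leaves no path between G and D: the component count goes from 1 to 2. So it is a bridge.

Yes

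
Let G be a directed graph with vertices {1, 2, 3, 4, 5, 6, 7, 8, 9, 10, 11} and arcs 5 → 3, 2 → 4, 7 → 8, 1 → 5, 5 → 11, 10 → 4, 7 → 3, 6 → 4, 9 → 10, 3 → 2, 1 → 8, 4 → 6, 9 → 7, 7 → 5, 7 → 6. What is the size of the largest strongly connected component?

2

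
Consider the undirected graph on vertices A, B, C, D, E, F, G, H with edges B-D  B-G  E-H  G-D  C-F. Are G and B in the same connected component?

From G we can reach B, D, G, which includes B.

Yes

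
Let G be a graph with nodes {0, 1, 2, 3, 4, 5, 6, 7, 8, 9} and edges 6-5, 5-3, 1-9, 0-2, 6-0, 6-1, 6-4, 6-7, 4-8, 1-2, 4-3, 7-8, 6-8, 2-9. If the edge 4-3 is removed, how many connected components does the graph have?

1

4 and 3 are still connected via 4-6-5-3, so the component count stays at 1.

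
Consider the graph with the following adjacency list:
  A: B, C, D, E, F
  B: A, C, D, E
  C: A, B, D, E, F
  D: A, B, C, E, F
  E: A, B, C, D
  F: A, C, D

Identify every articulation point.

none

Removing D, for instance, still leaves 1 component. No single vertex removal increases the component count — the graph has no articulation points.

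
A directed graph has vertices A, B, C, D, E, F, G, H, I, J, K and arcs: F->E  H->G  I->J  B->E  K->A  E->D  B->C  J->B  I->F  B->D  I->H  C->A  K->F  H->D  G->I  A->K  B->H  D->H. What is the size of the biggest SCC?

{A, B, C, D, E, F, G, H, I, J, K} are all mutually reachable — one SCC of size 11.
The largest has 11 vertices.

11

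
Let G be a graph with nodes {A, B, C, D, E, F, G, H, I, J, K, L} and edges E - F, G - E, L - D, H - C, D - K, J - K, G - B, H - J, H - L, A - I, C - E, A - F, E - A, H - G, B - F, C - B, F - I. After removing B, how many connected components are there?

1

With B gone, the remaining components are: {A, C, D, E, F, G, H, I, J, K, L}.
That is 1 component.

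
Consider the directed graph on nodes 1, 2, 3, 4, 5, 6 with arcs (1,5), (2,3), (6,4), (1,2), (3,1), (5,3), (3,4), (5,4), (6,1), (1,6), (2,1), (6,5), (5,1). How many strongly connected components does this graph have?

{1, 2, 3, 5, 6} are all mutually reachable — one SCC of size 5.
{4} is an SCC by itself.
That gives 2 strongly connected components.

2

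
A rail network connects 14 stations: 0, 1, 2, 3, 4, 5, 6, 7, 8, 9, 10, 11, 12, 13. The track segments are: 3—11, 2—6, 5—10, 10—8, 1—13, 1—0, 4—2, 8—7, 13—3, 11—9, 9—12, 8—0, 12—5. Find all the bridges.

2-4, 2-6, 7-8

The edges on the cycle 1-13-3-11-9-12-5-10-8-0-1 are not bridges since each lies on that cycle.
But removing 8—7 disconnects 8 from 7; removing 2—6 disconnects 2 from 6; removing 4—2 disconnects 4 from 2 — these are bridges.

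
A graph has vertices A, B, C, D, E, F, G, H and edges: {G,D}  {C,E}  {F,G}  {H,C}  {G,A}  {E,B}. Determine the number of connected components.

2

Starting from A we can reach A, D, F, G. That is one component of size 4.
Starting from B we can reach B, C, E, H. That is one component of size 4.
Total: 2 components.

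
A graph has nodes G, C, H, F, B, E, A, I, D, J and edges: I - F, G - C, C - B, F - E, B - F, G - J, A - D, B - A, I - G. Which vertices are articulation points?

A, B, F, G

Removing A increases the component count from 2 to 3, so A is a cut vertex.
Removing B increases the component count from 2 to 3, so B is a cut vertex.
Removing F increases the component count from 2 to 3, so F is a cut vertex.
Likewise G is a cut vertex.
By contrast removing C leaves 2 components; it is not a cut vertex. No other vertex is a cut vertex either.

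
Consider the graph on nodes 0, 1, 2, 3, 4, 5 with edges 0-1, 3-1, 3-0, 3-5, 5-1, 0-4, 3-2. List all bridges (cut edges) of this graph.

0-4, 2-3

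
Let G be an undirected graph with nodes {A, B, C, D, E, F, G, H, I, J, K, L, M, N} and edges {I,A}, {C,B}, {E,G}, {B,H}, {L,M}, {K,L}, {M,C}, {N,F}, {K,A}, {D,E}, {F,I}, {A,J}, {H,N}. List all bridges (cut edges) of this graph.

The edges on the cycle K-L-M-C-B-H-N-F-I-A-K are not bridges since each lies on that cycle.
But removing E-G disconnects E from G; removing D-E disconnects D from E; removing A-J disconnects A from J — these are bridges.

A-J, D-E, E-G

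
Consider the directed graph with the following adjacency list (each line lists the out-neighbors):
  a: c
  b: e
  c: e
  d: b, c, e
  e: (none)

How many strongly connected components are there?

5

{a} is an SCC by itself.
{b} is an SCC by itself.
{d} is an SCC by itself.
{e} is an SCC by itself.
{c} is an SCC by itself.
That gives 5 strongly connected components.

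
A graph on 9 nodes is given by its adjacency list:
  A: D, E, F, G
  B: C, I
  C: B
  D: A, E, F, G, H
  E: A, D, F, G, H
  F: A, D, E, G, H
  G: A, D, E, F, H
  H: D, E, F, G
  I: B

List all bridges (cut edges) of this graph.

B-C, B-I

The edges on the cycle G-D-F-E-H-G are not bridges since each lies on that cycle.
But removing I-B disconnects I from B; removing C-B disconnects C from B — these are bridges.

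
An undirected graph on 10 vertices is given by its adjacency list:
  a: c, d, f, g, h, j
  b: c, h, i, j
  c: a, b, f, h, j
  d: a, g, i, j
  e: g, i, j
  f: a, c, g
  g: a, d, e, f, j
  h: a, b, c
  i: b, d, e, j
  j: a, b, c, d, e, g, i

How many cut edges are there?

0

The edges on the cycle a-j-c-f-a are not bridges since each lies on that cycle.
Every edge lies on some cycle, so there are no bridges.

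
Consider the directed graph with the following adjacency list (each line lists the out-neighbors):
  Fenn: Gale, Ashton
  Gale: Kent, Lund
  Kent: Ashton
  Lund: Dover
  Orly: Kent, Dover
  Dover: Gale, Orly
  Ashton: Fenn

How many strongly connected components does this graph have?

1

{Fenn, Gale, Kent, Lund, Orly, Dover, Ashton} are all mutually reachable — one SCC of size 7.
That gives 1 strongly connected component.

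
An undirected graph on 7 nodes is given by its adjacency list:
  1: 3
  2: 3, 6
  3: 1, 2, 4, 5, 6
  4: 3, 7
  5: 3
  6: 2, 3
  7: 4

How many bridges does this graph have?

The edges on the cycle 2-3-6-2 are not bridges since each lies on that cycle.
But removing 3-4 disconnects 3 from 4; removing 3-5 disconnects 3 from 5; removing 4-7 disconnects 4 from 7; removing 3-1 disconnects 3 from 1 — these are bridges.
That makes 4 bridges.

4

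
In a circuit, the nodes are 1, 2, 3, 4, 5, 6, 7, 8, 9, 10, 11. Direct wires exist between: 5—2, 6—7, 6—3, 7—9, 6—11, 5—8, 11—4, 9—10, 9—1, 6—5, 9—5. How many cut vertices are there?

Removing 5 increases the component count from 1 to 3, so 5 is a cut vertex.
Removing 6 increases the component count from 1 to 3, so 6 is a cut vertex.
Removing 9 increases the component count from 1 to 3, so 9 is a cut vertex.
Likewise 11 is a cut vertex.
By contrast removing 8 leaves 1 component; it is not a cut vertex. No other vertex is a cut vertex either.

4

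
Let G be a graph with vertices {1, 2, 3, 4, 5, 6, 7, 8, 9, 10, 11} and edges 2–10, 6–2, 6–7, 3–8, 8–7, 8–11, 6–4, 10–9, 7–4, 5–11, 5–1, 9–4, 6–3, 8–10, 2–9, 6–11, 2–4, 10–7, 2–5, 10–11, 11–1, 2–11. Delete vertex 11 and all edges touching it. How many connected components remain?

1

With 11 gone, the remaining components are: {1, 2, 3, 4, 5, 6, 7, 8, 9, 10}.
That is 1 component.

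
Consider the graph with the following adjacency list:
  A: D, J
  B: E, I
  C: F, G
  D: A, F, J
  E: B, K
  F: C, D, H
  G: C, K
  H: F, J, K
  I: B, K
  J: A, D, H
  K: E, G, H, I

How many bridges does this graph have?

0

The edges on the cycle K-E-B-I-K are not bridges since each lies on that cycle.
Every edge lies on some cycle, so there are no bridges.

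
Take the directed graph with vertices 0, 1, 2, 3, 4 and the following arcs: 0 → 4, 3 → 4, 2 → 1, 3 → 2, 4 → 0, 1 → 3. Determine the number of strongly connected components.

2

{1, 2, 3} are all mutually reachable — one SCC of size 3.
{0, 4} are all mutually reachable — one SCC of size 2.
That gives 2 strongly connected components.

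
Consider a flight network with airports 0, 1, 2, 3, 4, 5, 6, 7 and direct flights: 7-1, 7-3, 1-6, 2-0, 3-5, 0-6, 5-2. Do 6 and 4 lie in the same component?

No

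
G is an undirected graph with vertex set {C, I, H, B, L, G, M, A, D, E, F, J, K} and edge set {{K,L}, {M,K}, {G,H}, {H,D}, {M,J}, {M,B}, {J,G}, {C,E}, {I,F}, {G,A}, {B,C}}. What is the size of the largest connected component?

11

Starting from F we can reach F, I. That is one component of size 2.
Starting from A we can reach A, B, C, D, E, G, H, J, K, L, M. That is one component of size 11.
The largest has 11 vertices.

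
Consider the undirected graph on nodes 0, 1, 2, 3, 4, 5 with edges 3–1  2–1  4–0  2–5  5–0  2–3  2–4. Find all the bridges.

none

The edges on the cycle 2-3-1-2 are not bridges since each lies on that cycle.
Every edge lies on some cycle, so there are no bridges.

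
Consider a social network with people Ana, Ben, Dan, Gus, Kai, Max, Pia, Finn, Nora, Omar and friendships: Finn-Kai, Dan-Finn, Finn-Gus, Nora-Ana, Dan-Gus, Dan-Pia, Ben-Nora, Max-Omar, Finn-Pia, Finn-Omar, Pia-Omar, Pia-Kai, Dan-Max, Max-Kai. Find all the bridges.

The edges on the cycle Dan-Max-Kai-Finn-Dan are not bridges since each lies on that cycle.
But removing Nora-Ana disconnects Nora from Ana; removing Nora-Ben disconnects Nora from Ben — these are bridges.

Ana-Nora, Ben-Nora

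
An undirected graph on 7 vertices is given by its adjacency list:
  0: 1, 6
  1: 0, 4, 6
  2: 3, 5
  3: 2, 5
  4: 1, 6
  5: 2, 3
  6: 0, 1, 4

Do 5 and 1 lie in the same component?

The component containing 5 is {2, 3, 5}, and 1 is not in it.

No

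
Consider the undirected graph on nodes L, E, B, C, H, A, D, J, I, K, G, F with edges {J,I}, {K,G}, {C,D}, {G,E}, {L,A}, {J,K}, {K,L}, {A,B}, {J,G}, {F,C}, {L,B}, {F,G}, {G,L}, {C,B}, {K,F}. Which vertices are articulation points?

C, G, J

Removing C increases the component count from 2 to 3, so C is a cut vertex.
Removing G increases the component count from 2 to 3, so G is a cut vertex.
Removing J increases the component count from 2 to 3, so J is a cut vertex.
By contrast removing I leaves 2 components; it is not a cut vertex. No other vertex is a cut vertex either.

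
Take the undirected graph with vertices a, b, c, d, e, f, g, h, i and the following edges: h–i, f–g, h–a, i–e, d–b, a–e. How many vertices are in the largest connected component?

c is isolated — a component by itself.
Starting from b we can reach b, d. That is one component of size 2.
Starting from f we can reach f, g. That is one component of size 2.
Starting from a we can reach a, e, h, i. That is one component of size 4.
The largest has 4 vertices.

4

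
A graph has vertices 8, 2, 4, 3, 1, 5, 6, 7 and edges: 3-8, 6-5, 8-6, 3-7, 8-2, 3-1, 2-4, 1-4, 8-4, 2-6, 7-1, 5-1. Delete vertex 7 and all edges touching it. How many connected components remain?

With 7 gone, the remaining components are: {1, 2, 3, 4, 5, 6, 8}.
That is 1 component.

1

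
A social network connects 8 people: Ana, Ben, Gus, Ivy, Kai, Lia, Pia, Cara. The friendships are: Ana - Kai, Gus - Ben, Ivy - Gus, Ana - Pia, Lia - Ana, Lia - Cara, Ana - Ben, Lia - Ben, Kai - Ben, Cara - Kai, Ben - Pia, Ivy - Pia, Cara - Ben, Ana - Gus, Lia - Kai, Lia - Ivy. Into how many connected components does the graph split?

Starting from Ana we can reach Ana, Ben, Gus, Ivy, Kai, Lia, Pia, Cara. That is one component of size 8.
Total: 1 component.

1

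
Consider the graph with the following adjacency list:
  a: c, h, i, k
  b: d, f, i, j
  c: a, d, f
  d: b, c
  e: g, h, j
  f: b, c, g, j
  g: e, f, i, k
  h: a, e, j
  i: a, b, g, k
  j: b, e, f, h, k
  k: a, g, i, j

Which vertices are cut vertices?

none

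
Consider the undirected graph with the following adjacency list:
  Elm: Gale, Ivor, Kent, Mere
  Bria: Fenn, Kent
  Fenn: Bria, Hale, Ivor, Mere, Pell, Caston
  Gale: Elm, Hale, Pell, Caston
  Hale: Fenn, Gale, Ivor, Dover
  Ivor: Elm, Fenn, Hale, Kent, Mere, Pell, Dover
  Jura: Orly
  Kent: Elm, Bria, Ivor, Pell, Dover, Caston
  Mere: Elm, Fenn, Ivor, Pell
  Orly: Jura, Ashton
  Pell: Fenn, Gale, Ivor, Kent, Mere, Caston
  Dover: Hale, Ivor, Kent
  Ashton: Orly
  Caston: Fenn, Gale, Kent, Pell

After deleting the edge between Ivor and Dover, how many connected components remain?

2

Ivor and Dover are still connected via Ivor-Kent-Dover, so the component count stays at 2.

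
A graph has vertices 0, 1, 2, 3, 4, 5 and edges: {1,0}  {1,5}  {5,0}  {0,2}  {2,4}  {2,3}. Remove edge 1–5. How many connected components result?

1 and 5 are still connected via 1-0-5, so the component count stays at 1.

1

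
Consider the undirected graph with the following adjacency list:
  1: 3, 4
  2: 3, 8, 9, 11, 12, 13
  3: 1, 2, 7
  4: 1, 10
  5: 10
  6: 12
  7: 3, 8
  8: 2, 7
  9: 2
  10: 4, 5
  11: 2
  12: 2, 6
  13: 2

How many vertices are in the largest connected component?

13

Starting from 1 we can reach 1, 2, 3, 4, 5, 6, 7, 8, 9, 10, 11, 12, 13. That is one component of size 13.
The largest has 13 vertices.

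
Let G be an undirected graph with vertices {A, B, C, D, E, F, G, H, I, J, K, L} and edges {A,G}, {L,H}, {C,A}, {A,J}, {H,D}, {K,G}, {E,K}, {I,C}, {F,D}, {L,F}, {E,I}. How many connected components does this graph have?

3

B is isolated — a component by itself.
Starting from D we can reach D, F, H, L. That is one component of size 4.
Starting from A we can reach A, C, E, G, I, J, K. That is one component of size 7.
Total: 3 components.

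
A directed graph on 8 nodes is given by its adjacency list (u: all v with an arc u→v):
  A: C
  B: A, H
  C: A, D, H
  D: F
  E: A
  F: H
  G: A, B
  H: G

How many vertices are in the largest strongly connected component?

{A, B, C, D, F, G, H} are all mutually reachable — one SCC of size 7.
{E} is an SCC by itself.
The largest has 7 vertices.

7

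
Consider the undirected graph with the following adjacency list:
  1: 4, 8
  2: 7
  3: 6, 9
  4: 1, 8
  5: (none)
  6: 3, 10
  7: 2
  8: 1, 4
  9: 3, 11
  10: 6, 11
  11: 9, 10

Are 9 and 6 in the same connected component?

Yes

From 9 we can reach 3, 6, 9, 10, 11, which includes 6.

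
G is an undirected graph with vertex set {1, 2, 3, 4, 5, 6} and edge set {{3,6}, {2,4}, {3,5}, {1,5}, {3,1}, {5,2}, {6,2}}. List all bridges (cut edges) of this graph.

2-4

The edges on the cycle 3-1-5-3 are not bridges since each lies on that cycle.
But removing 4-2 disconnects 4 from 2 — this is a bridge.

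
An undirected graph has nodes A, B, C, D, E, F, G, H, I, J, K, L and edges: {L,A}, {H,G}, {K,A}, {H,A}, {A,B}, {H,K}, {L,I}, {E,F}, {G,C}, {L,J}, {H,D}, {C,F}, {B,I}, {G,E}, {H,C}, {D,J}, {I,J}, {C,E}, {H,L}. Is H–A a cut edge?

No

After removing H–A, the path H-K-A still connects them, so the edge is not a bridge.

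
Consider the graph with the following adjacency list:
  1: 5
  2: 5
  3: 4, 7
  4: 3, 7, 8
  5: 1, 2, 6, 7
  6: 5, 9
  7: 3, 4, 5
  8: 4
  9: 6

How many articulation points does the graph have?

4

Removing 4 increases the component count from 1 to 2, so 4 is a cut vertex.
Removing 5 increases the component count from 1 to 4, so 5 is a cut vertex.
Removing 6 increases the component count from 1 to 2, so 6 is a cut vertex.
Likewise 7 is a cut vertex.
By contrast removing 2 leaves 1 component; it is not a cut vertex. No other vertex is a cut vertex either.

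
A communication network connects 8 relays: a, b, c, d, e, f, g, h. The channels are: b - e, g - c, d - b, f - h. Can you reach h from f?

Yes

From f we can reach f, h, which includes h.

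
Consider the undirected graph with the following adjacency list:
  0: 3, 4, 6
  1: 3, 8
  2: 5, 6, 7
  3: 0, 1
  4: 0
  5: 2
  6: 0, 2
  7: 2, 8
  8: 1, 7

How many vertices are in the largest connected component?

9

Starting from 0 we can reach 0, 1, 2, 3, 4, 5, 6, 7, 8. That is one component of size 9.
The largest has 9 vertices.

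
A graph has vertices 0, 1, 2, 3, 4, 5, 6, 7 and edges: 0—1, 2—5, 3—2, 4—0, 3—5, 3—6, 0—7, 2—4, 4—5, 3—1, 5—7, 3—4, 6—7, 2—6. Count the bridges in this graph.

0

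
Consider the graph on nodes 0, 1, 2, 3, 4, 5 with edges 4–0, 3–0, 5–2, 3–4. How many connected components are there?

3

1 is isolated — a component by itself.
Starting from 2 we can reach 2, 5. That is one component of size 2.
Starting from 0 we can reach 0, 3, 4. That is one component of size 3.
Total: 3 components.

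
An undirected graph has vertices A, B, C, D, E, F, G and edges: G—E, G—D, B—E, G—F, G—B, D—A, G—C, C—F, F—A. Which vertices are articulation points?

Removing G increases the component count from 1 to 2, so G is a cut vertex.
By contrast removing B leaves 1 component; it is not a cut vertex. No other vertex is a cut vertex either.

G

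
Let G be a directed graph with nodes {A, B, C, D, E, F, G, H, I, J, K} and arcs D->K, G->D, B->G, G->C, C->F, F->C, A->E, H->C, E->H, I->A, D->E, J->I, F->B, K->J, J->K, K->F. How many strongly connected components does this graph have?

{A, B, C, D, E, F, G, H, I, J, K} are all mutually reachable — one SCC of size 11.
That gives 1 strongly connected component.

1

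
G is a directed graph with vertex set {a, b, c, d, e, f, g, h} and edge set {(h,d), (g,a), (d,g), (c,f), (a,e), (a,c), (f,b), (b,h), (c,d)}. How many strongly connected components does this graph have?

2

{a, b, c, d, f, g, h} are all mutually reachable — one SCC of size 7.
{e} is an SCC by itself.
That gives 2 strongly connected components.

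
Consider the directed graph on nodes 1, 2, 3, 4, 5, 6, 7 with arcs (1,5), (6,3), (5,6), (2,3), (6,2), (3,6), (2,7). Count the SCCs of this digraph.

5

{2, 3, 6} are all mutually reachable — one SCC of size 3.
{1} is an SCC by itself.
{7} is an SCC by itself.
{5} is an SCC by itself.
{4} is an SCC by itself.
That gives 5 strongly connected components.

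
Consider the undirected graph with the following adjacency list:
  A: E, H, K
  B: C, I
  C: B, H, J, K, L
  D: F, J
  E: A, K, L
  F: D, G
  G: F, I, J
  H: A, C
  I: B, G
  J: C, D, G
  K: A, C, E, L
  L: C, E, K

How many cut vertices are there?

Removing C increases the component count from 1 to 2, so C is a cut vertex.
By contrast removing A leaves 1 component; it is not a cut vertex. No other vertex is a cut vertex either.

1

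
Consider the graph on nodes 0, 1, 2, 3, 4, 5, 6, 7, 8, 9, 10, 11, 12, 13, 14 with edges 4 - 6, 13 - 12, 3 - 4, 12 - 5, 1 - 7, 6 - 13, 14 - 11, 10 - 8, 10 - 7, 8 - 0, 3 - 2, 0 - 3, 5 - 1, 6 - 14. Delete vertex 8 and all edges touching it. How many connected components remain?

2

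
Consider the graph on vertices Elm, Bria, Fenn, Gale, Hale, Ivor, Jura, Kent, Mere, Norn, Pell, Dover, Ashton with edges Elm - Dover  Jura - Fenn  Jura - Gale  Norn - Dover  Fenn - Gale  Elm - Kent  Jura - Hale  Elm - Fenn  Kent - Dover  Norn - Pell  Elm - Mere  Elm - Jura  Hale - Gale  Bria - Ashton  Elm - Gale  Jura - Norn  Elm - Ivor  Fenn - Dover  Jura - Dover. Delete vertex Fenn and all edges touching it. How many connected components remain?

With Fenn gone, the remaining components are: {Bria, Ashton}; {Elm, Gale, Hale, Ivor, Jura, Kent, Mere, Norn, Pell, Dover}.
That is 2 components.

2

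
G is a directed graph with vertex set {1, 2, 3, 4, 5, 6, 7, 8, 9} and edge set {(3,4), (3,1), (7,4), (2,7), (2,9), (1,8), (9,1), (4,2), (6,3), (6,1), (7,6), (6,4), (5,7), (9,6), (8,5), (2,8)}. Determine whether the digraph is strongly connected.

From 9 we can reach every vertex (1, 2, 3, 4, 5, 6, 7, 8, 9), and every vertex can reach 9 (1, 2, 3, 4, 5, 6, 7, 8, 9). So the whole graph is one strongly connected component.

Yes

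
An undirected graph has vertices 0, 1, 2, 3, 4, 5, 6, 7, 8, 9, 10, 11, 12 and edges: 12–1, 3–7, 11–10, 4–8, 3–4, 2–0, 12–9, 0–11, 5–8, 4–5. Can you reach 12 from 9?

Yes

From 9 we can reach 1, 9, 12, which includes 12.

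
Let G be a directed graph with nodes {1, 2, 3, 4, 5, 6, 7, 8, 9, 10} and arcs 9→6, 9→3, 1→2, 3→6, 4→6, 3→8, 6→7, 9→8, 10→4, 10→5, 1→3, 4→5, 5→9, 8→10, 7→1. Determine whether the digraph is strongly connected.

No

There is no directed path from 2 to 4, so the graph is not strongly connected.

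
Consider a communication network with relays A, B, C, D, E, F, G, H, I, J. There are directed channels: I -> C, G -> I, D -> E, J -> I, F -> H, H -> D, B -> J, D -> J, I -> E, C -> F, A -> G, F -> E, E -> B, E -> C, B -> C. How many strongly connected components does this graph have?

{B, C, D, E, F, H, I, J} are all mutually reachable — one SCC of size 8.
{G} is an SCC by itself.
{A} is an SCC by itself.
That gives 3 strongly connected components.

3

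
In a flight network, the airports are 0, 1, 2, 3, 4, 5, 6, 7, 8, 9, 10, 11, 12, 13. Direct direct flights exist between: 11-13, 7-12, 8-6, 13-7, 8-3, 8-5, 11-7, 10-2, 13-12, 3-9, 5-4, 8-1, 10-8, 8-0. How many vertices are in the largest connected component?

10

Starting from 7 we can reach 7, 11, 12, 13. That is one component of size 4.
Starting from 0 we can reach 0, 1, 2, 3, 4, 5, 6, 8, 9, 10. That is one component of size 10.
The largest has 10 vertices.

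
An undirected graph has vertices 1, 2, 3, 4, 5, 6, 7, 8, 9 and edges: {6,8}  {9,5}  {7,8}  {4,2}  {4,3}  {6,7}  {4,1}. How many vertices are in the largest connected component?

Starting from 5 we can reach 5, 9. That is one component of size 2.
Starting from 6 we can reach 6, 7, 8. That is one component of size 3.
Starting from 1 we can reach 1, 2, 3, 4. That is one component of size 4.
The largest has 4 vertices.

4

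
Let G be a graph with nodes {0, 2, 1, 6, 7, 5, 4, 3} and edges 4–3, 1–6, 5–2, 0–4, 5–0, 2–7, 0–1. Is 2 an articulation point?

Yes

Deleting 2 raises the number of components from 1 to 2, so 2 is a cut vertex.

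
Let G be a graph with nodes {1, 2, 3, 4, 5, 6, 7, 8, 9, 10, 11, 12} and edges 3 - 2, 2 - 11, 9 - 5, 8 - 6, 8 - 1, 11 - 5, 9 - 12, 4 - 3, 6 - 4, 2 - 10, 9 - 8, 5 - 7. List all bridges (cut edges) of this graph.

1-8, 10-2, 12-9, 5-7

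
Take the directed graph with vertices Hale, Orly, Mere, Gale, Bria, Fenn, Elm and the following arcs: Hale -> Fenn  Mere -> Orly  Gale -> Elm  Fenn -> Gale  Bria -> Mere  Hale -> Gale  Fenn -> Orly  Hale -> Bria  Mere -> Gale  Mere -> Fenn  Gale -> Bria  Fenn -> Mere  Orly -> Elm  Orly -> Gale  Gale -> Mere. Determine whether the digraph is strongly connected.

No

There is no directed path from Elm to Fenn, so the graph is not strongly connected.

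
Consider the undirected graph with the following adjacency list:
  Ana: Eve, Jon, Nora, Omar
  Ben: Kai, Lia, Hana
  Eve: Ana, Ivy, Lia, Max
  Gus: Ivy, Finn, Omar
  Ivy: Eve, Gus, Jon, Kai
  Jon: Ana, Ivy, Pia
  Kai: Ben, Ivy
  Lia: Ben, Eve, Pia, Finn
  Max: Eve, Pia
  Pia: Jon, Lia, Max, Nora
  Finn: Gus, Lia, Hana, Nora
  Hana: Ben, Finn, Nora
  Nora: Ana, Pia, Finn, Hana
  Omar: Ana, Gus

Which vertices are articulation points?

none

Removing Eve, for instance, still leaves 1 component. No single vertex removal increases the component count — the graph has no articulation points.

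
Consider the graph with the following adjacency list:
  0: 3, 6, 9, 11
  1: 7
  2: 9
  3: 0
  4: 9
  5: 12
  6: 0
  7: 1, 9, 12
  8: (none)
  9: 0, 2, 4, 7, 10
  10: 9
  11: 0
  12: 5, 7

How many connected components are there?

8 is isolated — a component by itself.
Starting from 0 we can reach 0, 1, 2, 3, 4, 5, 6, 7, 9, 10, 11, 12. That is one component of size 12.
Total: 2 components.

2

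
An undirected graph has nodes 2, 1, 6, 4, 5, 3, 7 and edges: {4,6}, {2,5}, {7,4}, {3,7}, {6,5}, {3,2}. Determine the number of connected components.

1 is isolated — a component by itself.
Starting from 2 we can reach 2, 3, 4, 5, 6, 7. That is one component of size 6.
Total: 2 components.

2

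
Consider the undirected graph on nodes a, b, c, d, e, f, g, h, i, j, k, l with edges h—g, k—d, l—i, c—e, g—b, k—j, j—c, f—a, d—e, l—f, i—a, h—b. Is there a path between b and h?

Yes

From b we can reach b, g, h, which includes h.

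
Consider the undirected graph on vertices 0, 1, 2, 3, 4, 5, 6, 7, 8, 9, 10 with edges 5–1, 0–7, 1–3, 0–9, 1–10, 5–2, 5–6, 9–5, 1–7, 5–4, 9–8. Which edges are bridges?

The edges on the cycle 0-9-5-1-7-0 are not bridges since each lies on that cycle.
But removing 5–2 disconnects 5 from 2; removing 1–3 disconnects 1 from 3; removing 5–4 disconnects 5 from 4; removing 10–1 disconnects 10 from 1 — these are bridges.
In total 6 edges are bridges.

1-10, 1-3, 2-5, 4-5, 5-6, 8-9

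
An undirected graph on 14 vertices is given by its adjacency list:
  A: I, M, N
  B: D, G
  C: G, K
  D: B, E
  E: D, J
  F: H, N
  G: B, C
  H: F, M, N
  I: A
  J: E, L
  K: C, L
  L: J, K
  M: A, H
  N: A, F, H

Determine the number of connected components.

2

Starting from A we can reach A, F, H, I, M, N. That is one component of size 6.
Starting from B we can reach B, C, D, E, G, J, K, L. That is one component of size 8.
Total: 2 components.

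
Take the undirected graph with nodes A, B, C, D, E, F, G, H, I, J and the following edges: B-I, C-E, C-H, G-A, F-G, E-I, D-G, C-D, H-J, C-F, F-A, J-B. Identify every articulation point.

C

Removing C increases the component count from 1 to 2, so C is a cut vertex.
By contrast removing I leaves 1 component; it is not a cut vertex. No other vertex is a cut vertex either.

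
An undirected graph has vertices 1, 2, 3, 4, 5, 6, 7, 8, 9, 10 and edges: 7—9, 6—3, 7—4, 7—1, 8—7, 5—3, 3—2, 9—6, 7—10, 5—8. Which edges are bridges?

The edges on the cycle 5-8-7-9-6-3-5 are not bridges since each lies on that cycle.
But removing 10—7 disconnects 10 from 7; removing 4—7 disconnects 4 from 7; removing 3—2 disconnects 3 from 2; removing 7—1 disconnects 7 from 1 — these are bridges.

1-7, 10-7, 2-3, 4-7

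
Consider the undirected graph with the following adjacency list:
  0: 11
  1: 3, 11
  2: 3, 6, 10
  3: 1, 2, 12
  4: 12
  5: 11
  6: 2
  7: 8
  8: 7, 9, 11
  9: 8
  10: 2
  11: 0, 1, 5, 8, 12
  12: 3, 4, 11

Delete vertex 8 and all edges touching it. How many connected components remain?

3

With 8 gone, the remaining components are: {7}; {9}; {0, 1, 2, 3, 4, 5, 6, 10, 11, 12}.
That is 3 components.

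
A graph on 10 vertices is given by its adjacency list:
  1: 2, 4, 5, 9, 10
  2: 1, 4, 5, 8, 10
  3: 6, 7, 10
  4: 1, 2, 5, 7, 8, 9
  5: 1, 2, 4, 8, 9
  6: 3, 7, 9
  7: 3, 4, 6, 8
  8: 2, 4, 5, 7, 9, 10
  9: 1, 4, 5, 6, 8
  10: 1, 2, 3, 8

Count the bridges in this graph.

0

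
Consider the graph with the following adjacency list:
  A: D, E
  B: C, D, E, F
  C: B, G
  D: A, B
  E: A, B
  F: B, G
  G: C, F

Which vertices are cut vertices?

Removing B increases the component count from 1 to 2, so B is a cut vertex.
By contrast removing D leaves 1 component; it is not a cut vertex. No other vertex is a cut vertex either.

B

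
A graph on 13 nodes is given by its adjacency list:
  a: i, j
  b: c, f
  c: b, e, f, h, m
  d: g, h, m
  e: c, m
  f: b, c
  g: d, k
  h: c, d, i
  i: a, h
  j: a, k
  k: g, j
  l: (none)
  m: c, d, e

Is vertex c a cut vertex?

Yes

Deleting c raises the number of components from 2 to 3, so c is a cut vertex.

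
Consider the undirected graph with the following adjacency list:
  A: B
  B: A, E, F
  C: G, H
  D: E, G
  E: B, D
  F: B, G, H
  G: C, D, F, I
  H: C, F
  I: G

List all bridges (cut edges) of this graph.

A-B, G-I

The edges on the cycle H-F-B-E-D-G-C-H are not bridges since each lies on that cycle.
But removing I-G disconnects I from G; removing B-A disconnects B from A — these are bridges.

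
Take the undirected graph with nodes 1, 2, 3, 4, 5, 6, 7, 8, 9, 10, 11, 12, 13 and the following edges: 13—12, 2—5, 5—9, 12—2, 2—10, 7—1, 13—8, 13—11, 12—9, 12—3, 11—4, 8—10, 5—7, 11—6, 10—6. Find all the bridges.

The edges on the cycle 13-11-6-10-8-13 are not bridges since each lies on that cycle.
But removing 12—3 disconnects 12 from 3; removing 7—1 disconnects 7 from 1; removing 4—11 disconnects 4 from 11; removing 7—5 disconnects 7 from 5 — these are bridges.

1-7, 11-4, 12-3, 5-7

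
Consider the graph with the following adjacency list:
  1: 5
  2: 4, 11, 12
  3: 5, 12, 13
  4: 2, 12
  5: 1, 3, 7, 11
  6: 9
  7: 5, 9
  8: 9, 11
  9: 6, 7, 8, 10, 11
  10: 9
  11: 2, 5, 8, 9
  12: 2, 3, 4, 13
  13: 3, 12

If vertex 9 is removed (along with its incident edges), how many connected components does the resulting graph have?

3

With 9 gone, the remaining components are: {10}; {6}; {1, 2, 3, 4, 5, 7, 8, 11, 12, 13}.
That is 3 components.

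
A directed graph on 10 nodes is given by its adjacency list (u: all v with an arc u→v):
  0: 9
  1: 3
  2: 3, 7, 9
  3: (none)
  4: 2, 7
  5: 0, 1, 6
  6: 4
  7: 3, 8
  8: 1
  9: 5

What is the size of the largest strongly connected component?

6

{0, 2, 4, 5, 6, 9} are all mutually reachable — one SCC of size 6.
{1} is an SCC by itself.
{7} is an SCC by itself.
{3} is an SCC by itself.
{8} is an SCC by itself.
The largest has 6 vertices.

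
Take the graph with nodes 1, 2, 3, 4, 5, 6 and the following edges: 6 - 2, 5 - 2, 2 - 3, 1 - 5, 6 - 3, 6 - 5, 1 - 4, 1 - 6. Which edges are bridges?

1-4

The edges on the cycle 1-6-3-2-5-1 are not bridges since each lies on that cycle.
But removing 1 - 4 disconnects 1 from 4 — this is a bridge.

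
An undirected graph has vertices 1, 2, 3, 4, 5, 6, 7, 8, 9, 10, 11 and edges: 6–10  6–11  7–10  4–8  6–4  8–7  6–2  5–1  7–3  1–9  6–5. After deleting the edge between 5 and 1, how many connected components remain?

Before removal there is 1 component.
5–1 is a bridge — removing it separates 5's side from 1's side.
After removal: 2 components.

2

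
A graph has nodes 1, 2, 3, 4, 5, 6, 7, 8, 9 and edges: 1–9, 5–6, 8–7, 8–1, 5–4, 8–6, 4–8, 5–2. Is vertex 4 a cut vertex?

No

Deleting 4 leaves 2 components (was 2), so 4 is not a cut vertex.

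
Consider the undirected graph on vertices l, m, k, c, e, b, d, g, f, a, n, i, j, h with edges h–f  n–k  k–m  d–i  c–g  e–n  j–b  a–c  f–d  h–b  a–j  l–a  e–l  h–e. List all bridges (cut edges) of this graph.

a-c, c-g, d-f, d-i, e-n, f-h, k-m, k-n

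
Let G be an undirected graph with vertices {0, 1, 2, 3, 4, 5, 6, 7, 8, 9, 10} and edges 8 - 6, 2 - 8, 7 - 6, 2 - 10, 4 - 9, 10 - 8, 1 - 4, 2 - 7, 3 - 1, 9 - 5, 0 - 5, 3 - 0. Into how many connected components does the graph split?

Starting from 2 we can reach 2, 6, 7, 8, 10. That is one component of size 5.
Starting from 0 we can reach 0, 1, 3, 4, 5, 9. That is one component of size 6.
Total: 2 components.

2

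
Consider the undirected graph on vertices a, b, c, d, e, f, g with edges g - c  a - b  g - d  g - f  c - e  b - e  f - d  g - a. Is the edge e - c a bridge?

No

After removing e - c, the path e-b-a-g-c still connects them, so the edge is not a bridge.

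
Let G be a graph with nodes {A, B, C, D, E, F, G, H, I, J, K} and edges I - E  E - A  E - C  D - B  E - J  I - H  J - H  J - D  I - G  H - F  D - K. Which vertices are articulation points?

Removing D increases the component count from 1 to 3, so D is a cut vertex.
Removing E increases the component count from 1 to 3, so E is a cut vertex.
Removing H increases the component count from 1 to 2, so H is a cut vertex.
Likewise I, J are cut vertices.
By contrast removing G leaves 1 component; it is not a cut vertex. No other vertex is a cut vertex either.

D, E, H, I, J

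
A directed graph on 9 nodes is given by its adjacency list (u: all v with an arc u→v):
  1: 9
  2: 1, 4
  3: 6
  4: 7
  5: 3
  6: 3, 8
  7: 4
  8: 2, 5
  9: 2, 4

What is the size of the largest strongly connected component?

{3, 5, 6, 8} are all mutually reachable — one SCC of size 4.
{1, 2, 9} are all mutually reachable — one SCC of size 3.
{4, 7} are all mutually reachable — one SCC of size 2.
The largest has 4 vertices.

4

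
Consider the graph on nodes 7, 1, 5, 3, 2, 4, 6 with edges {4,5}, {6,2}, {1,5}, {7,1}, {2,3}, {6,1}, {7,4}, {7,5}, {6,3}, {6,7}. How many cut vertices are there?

Removing 6 increases the component count from 1 to 2, so 6 is a cut vertex.
By contrast removing 1 leaves 1 component; it is not a cut vertex. No other vertex is a cut vertex either.

1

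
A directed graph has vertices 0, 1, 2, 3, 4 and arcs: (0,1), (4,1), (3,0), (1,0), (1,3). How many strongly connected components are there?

3

{0, 1, 3} are all mutually reachable — one SCC of size 3.
{2} is an SCC by itself.
{4} is an SCC by itself.
That gives 3 strongly connected components.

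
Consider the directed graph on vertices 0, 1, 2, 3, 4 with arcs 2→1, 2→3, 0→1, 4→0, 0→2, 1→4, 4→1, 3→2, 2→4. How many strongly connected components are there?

{0, 1, 2, 3, 4} are all mutually reachable — one SCC of size 5.
That gives 1 strongly connected component.

1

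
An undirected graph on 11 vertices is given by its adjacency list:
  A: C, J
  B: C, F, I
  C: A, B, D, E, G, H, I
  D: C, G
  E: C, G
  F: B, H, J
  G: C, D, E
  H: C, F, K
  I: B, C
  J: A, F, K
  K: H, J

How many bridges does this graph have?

The edges on the cycle C-I-B-C are not bridges since each lies on that cycle.
Every edge lies on some cycle, so there are no bridges.

0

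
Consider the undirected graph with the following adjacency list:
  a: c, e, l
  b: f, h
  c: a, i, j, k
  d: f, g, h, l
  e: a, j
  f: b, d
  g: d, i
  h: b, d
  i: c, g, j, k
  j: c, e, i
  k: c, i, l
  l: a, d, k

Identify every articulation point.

d

Removing d increases the component count from 1 to 2, so d is a cut vertex.
By contrast removing l leaves 1 component; it is not a cut vertex. No other vertex is a cut vertex either.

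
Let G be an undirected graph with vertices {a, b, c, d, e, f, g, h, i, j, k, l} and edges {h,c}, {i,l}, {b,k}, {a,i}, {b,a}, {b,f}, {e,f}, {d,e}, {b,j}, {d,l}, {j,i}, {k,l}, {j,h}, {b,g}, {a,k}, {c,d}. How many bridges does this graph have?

The edges on the cycle b-j-h-c-d-e-f-b are not bridges since each lies on that cycle.
But removing g - b disconnects g from b — this is a bridge.

1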